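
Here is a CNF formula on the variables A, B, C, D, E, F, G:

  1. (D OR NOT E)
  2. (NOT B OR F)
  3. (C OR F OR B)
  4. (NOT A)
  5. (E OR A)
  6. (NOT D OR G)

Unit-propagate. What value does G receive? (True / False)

True

(NOT A) stands alone — A = False.
(E OR A) with A = False leaves only E, so E = True.
(D OR NOT E) with E = True leaves only D, so D = True.
From (NOT D OR G) and D = True: G = True.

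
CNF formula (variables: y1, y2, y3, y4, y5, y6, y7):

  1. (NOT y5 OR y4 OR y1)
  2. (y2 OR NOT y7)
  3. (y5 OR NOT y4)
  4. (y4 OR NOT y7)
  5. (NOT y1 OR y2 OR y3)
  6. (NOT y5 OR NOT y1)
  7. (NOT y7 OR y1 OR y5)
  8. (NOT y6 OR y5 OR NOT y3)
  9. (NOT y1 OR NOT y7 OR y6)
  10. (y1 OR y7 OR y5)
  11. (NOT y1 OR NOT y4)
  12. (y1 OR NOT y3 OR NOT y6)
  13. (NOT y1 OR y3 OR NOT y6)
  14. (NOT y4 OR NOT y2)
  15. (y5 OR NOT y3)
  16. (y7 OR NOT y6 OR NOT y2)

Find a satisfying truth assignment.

Set y1 = True and propagate.
  then y5 is forced to False.
  then y4 is forced to False.
  then y7 is forced to False.
  then y3 is forced to False.
  then y2 is forced to True.
  then y6 is forced to False.
Every clause has at least one true literal under this assignment.
Check each clause:
  1. (y4 OR NOT y5 OR y1) — y1 is true.
  2. (y2 OR NOT y7) — NOT y7 is true.
  3. (y5 OR NOT y4) — NOT y4 is true.
  4. (y4 OR NOT y7) — NOT y7 is true.
  5. (NOT y1 OR y2 OR y3) — y2 is true.
  6. (NOT y5 OR NOT y1) — NOT y5 is true.
  7. (y1 OR y5 OR NOT y7) — NOT y7 is true.
  8. (NOT y3 OR NOT y6 OR y5) — NOT y3 is true.
  9. (y6 OR NOT y1 OR NOT y7) — NOT y7 is true.
  10. (y1 OR y5 OR y7) — y1 is true.
  11. (NOT y4 OR NOT y1) — NOT y4 is true.
  12. (y1 OR NOT y3 OR NOT y6) — y1 is true.
  13. (NOT y1 OR y3 OR NOT y6) — NOT y6 is true.
  14. (NOT y4 OR NOT y2) — NOT y4 is true.
  15. (NOT y3 OR y5) — NOT y3 is true.
  16. (NOT y2 OR NOT y6 OR y7) — NOT y6 is true.

y1=True, y2=True, y3=False, y4=False, y5=False, y6=False, y7=False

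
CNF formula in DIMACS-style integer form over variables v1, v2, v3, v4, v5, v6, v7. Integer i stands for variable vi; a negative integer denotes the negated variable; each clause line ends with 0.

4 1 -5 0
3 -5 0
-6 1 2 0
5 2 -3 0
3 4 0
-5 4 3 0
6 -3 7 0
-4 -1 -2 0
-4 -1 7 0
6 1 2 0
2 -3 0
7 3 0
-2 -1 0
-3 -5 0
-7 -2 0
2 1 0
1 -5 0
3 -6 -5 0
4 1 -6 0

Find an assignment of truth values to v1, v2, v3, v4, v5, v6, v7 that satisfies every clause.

Set v1 = True and propagate.
  then v2 is forced to False.
  then v3 is forced to False.
  then v5 is forced to False.
  then v4 is forced to True.
  then v7 is forced to True.
v6 is now unconstrained; take v6 = True.

v1=1, v2=0, v3=0, v4=1, v5=0, v6=1, v7=1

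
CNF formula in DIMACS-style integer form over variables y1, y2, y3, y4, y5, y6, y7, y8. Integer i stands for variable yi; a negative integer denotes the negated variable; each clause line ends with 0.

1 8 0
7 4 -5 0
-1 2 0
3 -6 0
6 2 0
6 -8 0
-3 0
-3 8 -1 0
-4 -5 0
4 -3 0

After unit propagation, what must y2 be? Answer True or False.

True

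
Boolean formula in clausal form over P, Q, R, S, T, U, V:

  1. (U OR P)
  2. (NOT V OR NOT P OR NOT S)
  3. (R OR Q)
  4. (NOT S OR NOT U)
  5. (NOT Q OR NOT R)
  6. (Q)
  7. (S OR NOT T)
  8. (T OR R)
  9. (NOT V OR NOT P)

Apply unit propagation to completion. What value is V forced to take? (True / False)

False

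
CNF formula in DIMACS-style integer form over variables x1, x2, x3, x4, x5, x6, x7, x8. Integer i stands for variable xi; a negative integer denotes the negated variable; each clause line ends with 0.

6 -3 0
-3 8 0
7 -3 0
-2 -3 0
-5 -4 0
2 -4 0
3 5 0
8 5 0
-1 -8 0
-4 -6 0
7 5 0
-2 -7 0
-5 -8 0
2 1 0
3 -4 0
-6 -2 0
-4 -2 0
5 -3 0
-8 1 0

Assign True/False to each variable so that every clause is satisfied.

x1=0, x2=1, x3=0, x4=0, x5=1, x6=0, x7=0, x8=0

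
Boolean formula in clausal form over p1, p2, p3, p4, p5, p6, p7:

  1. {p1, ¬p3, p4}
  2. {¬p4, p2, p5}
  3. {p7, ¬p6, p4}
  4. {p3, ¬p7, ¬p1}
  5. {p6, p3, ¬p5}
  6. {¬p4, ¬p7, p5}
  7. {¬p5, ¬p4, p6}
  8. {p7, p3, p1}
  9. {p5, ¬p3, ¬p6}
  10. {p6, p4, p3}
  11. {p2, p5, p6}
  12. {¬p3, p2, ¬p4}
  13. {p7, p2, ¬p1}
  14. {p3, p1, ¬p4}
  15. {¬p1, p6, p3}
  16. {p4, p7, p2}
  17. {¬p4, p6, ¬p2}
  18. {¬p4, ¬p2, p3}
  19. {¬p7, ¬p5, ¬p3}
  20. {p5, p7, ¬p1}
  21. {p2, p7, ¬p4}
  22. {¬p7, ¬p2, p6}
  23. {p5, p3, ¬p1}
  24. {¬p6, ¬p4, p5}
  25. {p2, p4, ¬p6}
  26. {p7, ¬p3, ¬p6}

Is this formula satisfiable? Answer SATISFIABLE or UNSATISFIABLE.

Set p1 = True and propagate.
Set p2 = True and propagate.
The remaining clauses are satisfied by p3 = True, p4 = False, p5 = True, p6 = False, p7 = False.
So p1=True  p2=True  p3=True  p4=False  p5=True  p6=False  p7=False is a satisfying assignment.

SATISFIABLE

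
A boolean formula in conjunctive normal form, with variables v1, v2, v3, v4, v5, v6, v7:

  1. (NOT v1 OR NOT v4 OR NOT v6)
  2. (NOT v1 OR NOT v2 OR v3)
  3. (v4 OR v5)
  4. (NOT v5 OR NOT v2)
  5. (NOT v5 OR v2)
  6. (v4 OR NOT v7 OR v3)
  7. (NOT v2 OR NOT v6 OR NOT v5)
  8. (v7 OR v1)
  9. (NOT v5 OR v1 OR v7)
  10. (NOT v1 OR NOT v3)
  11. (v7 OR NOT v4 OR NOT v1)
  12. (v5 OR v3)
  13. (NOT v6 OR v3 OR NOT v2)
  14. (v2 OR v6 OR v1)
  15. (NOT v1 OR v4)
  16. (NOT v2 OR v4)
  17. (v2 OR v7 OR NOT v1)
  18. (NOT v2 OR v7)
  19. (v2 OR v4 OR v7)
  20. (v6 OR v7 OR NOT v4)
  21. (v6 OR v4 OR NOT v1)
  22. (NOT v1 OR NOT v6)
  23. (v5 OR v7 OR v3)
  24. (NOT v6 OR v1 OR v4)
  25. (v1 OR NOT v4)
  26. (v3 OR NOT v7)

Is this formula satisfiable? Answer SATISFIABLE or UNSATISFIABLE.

UNSATISFIABLE

v1 = True:
  propagation gives v3=False, v2=False, v5=False; an empty clause results — contradiction.
v1 = False:
  propagation gives v7=True, v4=False, v5=True, v2=False; an empty clause results — contradiction.
Every branch closes, so no satisfying assignment exists.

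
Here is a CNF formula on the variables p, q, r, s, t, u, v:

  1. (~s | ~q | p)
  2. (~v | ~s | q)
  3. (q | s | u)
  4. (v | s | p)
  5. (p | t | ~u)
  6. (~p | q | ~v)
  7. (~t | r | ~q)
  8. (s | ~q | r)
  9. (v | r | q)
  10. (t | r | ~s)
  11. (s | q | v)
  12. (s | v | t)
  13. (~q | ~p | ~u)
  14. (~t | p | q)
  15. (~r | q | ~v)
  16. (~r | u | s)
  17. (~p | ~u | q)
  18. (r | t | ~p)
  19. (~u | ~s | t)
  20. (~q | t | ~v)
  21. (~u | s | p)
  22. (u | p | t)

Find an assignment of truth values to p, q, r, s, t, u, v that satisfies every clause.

p=T  q=F  r=T  s=T  t=F  u=F  v=F

Set p = True and propagate.
Try q = False.
  then v is forced to False.
  then r is forced to True.
  then s is forced to True.
  then u is forced to False.
t is now unconstrained; take t = False.
Every clause has at least one true literal under this assignment.
Check each clause:
  1. (~s | p | ~q) — p is true.
  2. (q | ~v | ~s) — ~v is true.
  3. (s | u | q) — s is true.
  4. (s | p | v) — p is true.
  5. (p | ~u | t) — p is true.
  6. (~v | ~p | q) — ~v is true.
  7. (r | ~q | ~t) — r is true.
  8. (r | s | ~q) — r is true.
  9. (r | v | q) — r is true.
  10. (t | r | ~s) — r is true.
  11. (q | s | v) — s is true.
  12. (t | s | v) — s is true.
  13. (~p | ~q | ~u) — ~u is true.
  14. (p | q | ~t) — p is true.
  15. (~v | ~r | q) — ~v is true.
  16. (~r | s | u) — s is true.
  17. (~p | ~u | q) — ~u is true.
  18. (~p | r | t) — r is true.
  19. (~s | ~u | t) — ~u is true.
  20. (t | ~q | ~v) — ~v is true.
  21. (p | s | ~u) — p is true.
  22. (t | u | p) — p is true.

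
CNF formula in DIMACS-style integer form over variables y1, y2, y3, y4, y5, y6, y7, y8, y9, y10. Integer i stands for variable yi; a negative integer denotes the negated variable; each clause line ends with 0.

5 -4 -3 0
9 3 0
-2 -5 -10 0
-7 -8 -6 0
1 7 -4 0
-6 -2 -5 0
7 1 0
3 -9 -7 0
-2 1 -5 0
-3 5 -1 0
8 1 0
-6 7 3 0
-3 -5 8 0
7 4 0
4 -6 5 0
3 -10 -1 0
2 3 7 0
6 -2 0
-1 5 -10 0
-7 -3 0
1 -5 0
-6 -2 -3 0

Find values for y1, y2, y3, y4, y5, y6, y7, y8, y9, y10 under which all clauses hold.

y1 = T, y2 = F, y3 = T, y4 = T, y5 = T, y6 = T, y7 = F, y8 = T, y9 = T, y10 = T

Set y1 = True and propagate.
Set y2 = False and propagate.
The remaining clauses are satisfied by y3 = True, y4 = True, y5 = True, y6 = True, y7 = False, y8 = True, y9 = True, y10 = True.
Check each clause:
  1. (~y4 \/ y5 \/ ~y3) — y5 is true.
  2. (y9 \/ y3) — y9 is true.
  3. (~y2 \/ ~y5 \/ ~y10) — ~y2 is true.
  4. (~y8 \/ ~y6 \/ ~y7) — ~y7 is true.
  5. (~y4 \/ y7 \/ y1) — y1 is true.
  6. (~y6 \/ ~y2 \/ ~y5) — ~y2 is true.
  7. (y7 \/ y1) — y1 is true.
  8. (~y7 \/ ~y9 \/ y3) — ~y7 is true.
  9. (~y5 \/ ~y2 \/ y1) — y1 is true.
  10. (~y1 \/ y5 \/ ~y3) — y5 is true.
  11. (y8 \/ y1) — y8 is true.
  12. (y3 \/ ~y6 \/ y7) — y3 is true.
  13. (~y3 \/ ~y5 \/ y8) — y8 is true.
  14. (y7 \/ y4) — y4 is true.
  15. (y5 \/ ~y6 \/ y4) — y4 is true.
  16. (~y10 \/ ~y1 \/ y3) — y3 is true.
  17. (y2 \/ y7 \/ y3) — y3 is true.
  18. (~y2 \/ y6) — y6 is true.
  19. (y5 \/ ~y10 \/ ~y1) — y5 is true.
  20. (~y7 \/ ~y3) — ~y7 is true.
  21. (~y5 \/ y1) — y1 is true.
  22. (~y3 \/ ~y6 \/ ~y2) — ~y2 is true.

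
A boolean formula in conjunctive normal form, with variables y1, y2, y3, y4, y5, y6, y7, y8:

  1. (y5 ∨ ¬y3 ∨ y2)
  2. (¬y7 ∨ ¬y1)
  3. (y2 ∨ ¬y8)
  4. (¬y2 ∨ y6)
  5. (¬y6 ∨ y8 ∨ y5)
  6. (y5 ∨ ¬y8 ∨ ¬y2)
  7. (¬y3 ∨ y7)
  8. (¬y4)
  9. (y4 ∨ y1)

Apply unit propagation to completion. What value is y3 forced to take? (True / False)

False

Unit clause (¬y4) sets y4 = False.
From (y4 ∨ y1) and y4 = False: y1 = True.
From (¬y7 ∨ ¬y1) and y1 = True: y7 = False.
(y7 ∨ ¬y3) with y7 = False leaves only ¬y3, so y3 = False.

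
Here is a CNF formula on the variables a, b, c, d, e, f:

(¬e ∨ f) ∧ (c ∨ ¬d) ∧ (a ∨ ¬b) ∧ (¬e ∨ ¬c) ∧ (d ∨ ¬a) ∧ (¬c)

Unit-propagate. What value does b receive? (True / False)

False

(¬c) is a unit clause: c = False.
In (c ∨ ¬d), c is now false; ¬d must hold, so d = False.
(d ∨ ¬a): since d = False, the clause reduces to (¬a). a = False.
In (a ∨ ¬b), a is now false; ¬b must hold, so b = False.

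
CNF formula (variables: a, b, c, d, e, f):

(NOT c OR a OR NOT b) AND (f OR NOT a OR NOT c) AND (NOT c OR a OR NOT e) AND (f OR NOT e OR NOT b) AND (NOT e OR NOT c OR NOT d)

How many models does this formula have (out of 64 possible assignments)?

Case analysis on c and a:
  c=T, a=T: b free; 3 ways for (d,e,f) × 2^1 = 6.
  c=T, a=F: remaining (b,d,e,f) ∈ {(F,F,F,F); (F,F,F,T); (F,T,F,F); (F,T,F,T)} — 4.
  c=F, a=T: d free; 7 ways for (b,e,f) × 2^1 = 14.
  c=F, a=F: d free; 7 ways for (b,e,f) × 2^1 = 14.
Total: 6 + 4 + 14 + 14 = 38.

38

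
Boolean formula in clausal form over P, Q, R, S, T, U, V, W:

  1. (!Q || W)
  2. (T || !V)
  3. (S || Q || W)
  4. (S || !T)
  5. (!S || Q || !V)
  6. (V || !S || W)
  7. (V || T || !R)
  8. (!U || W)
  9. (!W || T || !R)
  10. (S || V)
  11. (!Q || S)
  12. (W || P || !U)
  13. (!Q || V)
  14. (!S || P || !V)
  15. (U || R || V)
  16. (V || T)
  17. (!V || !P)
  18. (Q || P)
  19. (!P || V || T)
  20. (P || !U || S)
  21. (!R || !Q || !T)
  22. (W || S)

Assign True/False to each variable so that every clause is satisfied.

P=T, Q=F, R=T, S=T, T=T, U=F, V=F, W=T

Check each clause:
  1. (W || !Q) — W is true.
  2. (!V || T) — !V is true.
  3. (S || W || Q) — W is true.
  4. (!T || S) — S is true.
  5. (!S || !V || Q) — !V is true.
  6. (!S || V || W) — W is true.
  7. (T || V || !R) — T is true.
  8. (W || !U) — W is true.
  9. (!W || T || !R) — T is true.
  10. (V || S) — S is true.
  11. (!Q || S) — S is true.
  12. (W || !U || P) — W is true.
  13. (V || !Q) — !Q is true.
  14. (!V || !S || P) — !V is true.
  15. (V || R || U) — R is true.
  16. (T || V) — T is true.
  17. (!P || !V) — !V is true.
  18. (P || Q) — P is true.
  19. (T || V || !P) — T is true.
  20. (!U || S || P) — P is true.
  21. (!R || !T || !Q) — !Q is true.
  22. (W || S) — W is true.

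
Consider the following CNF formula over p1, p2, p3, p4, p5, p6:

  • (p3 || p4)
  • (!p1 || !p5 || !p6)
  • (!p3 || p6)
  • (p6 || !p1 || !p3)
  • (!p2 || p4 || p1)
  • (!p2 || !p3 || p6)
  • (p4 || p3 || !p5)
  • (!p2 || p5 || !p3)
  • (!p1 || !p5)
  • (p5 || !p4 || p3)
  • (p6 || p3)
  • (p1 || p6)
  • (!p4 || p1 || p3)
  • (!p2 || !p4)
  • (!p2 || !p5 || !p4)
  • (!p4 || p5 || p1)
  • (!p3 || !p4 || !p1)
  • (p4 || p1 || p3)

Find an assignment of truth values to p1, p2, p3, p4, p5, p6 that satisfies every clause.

p1 = F, p2 = F, p3 = T, p4 = T, p5 = T, p6 = T

p2 occurs only negated in the remaining clauses — set p2 = False.
Try p1 = False.
  then p6 is forced to True.
For the remaining variables, p3 = True, p4 = True, p5 = True works.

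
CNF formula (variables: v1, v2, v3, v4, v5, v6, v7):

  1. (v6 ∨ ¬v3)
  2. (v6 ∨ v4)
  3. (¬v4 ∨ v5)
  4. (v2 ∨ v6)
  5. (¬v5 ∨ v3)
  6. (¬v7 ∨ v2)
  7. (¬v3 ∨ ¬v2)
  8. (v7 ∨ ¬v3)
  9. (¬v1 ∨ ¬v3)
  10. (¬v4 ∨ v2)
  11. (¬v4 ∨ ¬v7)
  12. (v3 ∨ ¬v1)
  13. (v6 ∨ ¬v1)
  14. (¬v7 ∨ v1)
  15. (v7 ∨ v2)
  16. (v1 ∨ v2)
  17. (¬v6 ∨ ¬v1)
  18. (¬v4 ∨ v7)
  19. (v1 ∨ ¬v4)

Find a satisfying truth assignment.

v1=False, v2=True, v3=False, v4=False, v5=False, v6=True, v7=False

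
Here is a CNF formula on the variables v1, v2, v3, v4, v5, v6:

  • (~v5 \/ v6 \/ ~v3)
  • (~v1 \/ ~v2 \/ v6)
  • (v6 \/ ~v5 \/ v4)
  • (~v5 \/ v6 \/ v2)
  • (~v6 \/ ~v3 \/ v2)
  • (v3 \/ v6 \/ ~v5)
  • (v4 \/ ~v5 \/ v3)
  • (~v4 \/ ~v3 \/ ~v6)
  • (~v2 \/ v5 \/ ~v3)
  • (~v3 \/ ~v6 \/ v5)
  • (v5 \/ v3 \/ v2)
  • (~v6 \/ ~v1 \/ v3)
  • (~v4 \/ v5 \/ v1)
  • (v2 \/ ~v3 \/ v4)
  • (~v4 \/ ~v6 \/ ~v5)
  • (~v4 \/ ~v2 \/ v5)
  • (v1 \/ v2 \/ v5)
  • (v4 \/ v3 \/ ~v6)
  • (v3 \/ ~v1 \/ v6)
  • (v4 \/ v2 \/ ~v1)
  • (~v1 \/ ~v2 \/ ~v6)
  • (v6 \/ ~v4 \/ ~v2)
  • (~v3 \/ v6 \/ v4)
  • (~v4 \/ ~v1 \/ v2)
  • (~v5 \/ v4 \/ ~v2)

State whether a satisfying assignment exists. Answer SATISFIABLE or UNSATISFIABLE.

SATISFIABLE

Branch on v1: take v1 = False.
The remaining clauses are satisfied by v2 = True, v3 = False, v4 = False, v5 = False, v6 = False.
So v1 = F  v2 = T  v3 = F  v4 = F  v5 = F  v6 = F is a satisfying assignment.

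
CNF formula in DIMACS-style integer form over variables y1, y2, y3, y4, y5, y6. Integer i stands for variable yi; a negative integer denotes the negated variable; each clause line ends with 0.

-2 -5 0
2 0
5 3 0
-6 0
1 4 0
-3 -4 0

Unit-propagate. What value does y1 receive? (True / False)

Unit clause (y2) sets y2 = True.
From (¬y5 ∨ ¬y2) and y2 = True: y5 = False.
(y5 ∨ y3) with y5 = False leaves only y3, so y3 = True.
(¬y6) is a unit clause: y6 = False.
(¬y3 ∨ ¬y4) with y3 = True leaves only ¬y4, so y4 = False.
In (y4 ∨ y1), y4 is now false; y1 must hold, so y1 = True.

True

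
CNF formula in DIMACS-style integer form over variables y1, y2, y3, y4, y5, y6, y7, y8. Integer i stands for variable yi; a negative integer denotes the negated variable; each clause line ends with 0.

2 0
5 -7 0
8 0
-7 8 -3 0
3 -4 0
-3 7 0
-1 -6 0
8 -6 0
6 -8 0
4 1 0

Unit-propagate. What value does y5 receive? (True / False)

(y2) is a unit clause: y2 = True.
(y8) stands alone — y8 = True.
In (!y8 || y6), !y8 is now false; y6 must hold, so y6 = True.
In (!y1 || !y6), !y6 is now false; !y1 must hold, so y1 = False.
(y4 || y1) with y1 = False leaves only y4, so y4 = True.
From (y3 || !y4) and y4 = True: y3 = True.
(!y3 || y7) with y3 = True leaves only y7, so y7 = True.
From (!y7 || y5) and y7 = True: y5 = True.

True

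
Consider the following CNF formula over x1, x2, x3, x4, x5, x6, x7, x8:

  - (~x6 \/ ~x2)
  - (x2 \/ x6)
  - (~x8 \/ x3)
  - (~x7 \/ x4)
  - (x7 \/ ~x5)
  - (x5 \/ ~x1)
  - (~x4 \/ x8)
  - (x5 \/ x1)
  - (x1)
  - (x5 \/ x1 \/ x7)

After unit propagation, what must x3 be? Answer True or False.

(x1) is a unit clause: x1 = True.
(x5 \/ ~x1) with x1 = True leaves only x5, so x5 = True.
(x7 \/ ~x5) with x5 = True leaves only x7, so x7 = True.
In (~x7 \/ x4), ~x7 is now false; x4 must hold, so x4 = True.
(x8 \/ ~x4) with x4 = True leaves only x8, so x8 = True.
(~x8 \/ x3) with x8 = True leaves only x3, so x3 = True.

True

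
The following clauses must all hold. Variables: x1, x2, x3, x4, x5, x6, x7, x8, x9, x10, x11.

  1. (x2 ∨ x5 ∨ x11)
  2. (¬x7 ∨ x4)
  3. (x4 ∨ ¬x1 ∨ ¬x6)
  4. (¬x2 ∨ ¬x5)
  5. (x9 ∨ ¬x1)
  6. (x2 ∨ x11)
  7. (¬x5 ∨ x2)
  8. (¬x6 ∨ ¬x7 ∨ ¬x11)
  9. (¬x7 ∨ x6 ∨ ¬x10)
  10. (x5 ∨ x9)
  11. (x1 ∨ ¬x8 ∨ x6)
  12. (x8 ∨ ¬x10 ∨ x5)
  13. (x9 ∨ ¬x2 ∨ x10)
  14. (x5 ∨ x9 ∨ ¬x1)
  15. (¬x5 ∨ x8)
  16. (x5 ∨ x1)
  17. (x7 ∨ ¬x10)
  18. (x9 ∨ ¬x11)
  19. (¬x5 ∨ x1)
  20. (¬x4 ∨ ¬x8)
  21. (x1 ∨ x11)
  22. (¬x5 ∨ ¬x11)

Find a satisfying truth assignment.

x1 = True, x2 = False, x3 = True, x4 = True, x5 = False, x6 = False, x7 = False, x8 = False, x9 = True, x10 = False, x11 = True

x9 occurs only positively in the remaining clauses — set x9 = True.
Branch on x1: take x1 = True.
Try x2 = False.
  then x11 is forced to True.
  then x5 is forced to False.
Try x4 = True.
  then x8 is forced to False.
  then x10 is forced to False.
For the remaining variables, x3 = True, x6 = False, x7 = False works.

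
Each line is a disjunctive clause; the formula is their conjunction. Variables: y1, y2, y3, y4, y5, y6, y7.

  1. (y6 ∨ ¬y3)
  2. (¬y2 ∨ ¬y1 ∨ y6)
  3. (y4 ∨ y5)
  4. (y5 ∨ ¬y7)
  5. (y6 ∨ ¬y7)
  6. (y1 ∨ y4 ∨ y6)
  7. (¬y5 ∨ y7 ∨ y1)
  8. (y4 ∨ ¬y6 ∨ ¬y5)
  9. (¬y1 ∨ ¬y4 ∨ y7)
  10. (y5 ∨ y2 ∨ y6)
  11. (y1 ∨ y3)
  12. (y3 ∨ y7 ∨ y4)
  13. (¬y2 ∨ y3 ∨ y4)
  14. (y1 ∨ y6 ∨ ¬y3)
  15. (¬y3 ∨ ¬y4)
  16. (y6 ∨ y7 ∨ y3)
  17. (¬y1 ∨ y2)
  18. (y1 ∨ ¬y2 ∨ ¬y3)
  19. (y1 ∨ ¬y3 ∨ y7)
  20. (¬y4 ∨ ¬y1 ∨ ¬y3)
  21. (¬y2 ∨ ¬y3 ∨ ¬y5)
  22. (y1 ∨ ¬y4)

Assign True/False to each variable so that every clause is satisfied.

y1=1, y2=1, y3=0, y4=1, y5=1, y6=1, y7=1

Try y1 = True.
  then y2 is forced to True.
  then y6 is forced to True.
The remaining clauses are satisfied by y3 = False, y4 = True, y5 = True, y7 = True.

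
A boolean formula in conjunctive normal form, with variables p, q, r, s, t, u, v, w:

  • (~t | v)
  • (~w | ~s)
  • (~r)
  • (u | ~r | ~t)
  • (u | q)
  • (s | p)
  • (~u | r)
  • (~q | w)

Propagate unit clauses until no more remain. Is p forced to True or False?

(~r) is a unit clause: r = False.
In (r | ~u), r is now false; ~u must hold, so u = False.
(u | q): since u = False, the clause reduces to (q). q = True.
In (~q | w), ~q is now false; w must hold, so w = True.
(~s | ~w): since w = True, the clause reduces to (~s). s = False.
(s | p): since s = False, the clause reduces to (p). p = True.

True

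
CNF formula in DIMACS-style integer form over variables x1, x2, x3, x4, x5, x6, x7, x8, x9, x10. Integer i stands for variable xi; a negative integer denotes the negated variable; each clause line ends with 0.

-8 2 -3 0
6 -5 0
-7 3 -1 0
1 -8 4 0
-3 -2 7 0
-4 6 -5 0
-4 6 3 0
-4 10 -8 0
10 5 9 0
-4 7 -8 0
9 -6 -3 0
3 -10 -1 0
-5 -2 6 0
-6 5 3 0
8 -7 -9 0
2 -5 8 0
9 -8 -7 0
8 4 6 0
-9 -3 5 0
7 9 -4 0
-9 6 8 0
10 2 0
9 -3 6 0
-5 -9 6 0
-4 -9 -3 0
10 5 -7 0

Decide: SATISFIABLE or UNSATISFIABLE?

SATISFIABLE

Branch on x1: take x1 = True.
Try x2 = True.
For the remaining variables, x3 = False, x4 = False, x5 = True, x6 = True, x7 = False, x8 = True, x9 = True, x10 = False works.
Every clause has at least one true literal under this assignment.
So x1=1, x2=1, x3=0, x4=0, x5=1, x6=1, x7=0, x8=1, x9=1, x10=0 is a satisfying assignment.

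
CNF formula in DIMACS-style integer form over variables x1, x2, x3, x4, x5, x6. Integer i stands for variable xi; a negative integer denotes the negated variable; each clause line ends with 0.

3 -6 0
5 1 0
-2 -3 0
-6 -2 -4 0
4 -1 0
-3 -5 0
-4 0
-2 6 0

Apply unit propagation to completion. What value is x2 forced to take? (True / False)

False

Unit clause (NOT x4) sets x4 = False.
In (x4 OR NOT x1), x4 is now false; NOT x1 must hold, so x1 = False.
(x5 OR x1) with x1 = False leaves only x5, so x5 = True.
In (NOT x5 OR NOT x3), NOT x5 is now false; NOT x3 must hold, so x3 = False.
(x3 OR NOT x6): since x3 = False, the clause reduces to (NOT x6). x6 = False.
In (NOT x2 OR x6), x6 is now false; NOT x2 must hold, so x2 = False.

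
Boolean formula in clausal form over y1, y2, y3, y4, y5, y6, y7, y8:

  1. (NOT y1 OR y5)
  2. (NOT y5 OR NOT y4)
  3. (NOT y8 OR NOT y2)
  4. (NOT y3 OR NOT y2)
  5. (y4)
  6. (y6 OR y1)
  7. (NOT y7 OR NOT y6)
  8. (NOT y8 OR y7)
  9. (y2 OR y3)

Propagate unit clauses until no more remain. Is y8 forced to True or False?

False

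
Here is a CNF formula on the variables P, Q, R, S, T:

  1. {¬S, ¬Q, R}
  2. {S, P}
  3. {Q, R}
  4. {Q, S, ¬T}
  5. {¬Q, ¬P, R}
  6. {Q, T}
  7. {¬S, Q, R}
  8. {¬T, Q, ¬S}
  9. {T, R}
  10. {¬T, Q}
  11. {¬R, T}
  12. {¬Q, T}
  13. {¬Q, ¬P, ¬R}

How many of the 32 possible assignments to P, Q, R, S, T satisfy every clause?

Satisfying assignments:
  P=F Q=T R=T S=T T=T
Count: 1.

1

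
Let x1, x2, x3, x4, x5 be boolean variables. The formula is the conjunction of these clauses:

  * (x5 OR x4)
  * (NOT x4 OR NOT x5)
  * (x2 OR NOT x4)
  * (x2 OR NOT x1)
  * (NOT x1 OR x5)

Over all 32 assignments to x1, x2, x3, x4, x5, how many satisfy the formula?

8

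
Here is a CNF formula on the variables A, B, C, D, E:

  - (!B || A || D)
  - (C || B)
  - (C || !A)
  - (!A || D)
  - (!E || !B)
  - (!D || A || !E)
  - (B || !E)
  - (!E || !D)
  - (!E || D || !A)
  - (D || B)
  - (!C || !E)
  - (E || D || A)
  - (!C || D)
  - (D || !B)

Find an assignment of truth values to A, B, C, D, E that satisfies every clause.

A = F, B = T, C = F, D = T, E = F

Try A = False.
Branch on B: take B = True.
  then D is forced to True.
  then E is forced to False.
C is now unconstrained; take C = False.
Every clause has at least one true literal under this assignment.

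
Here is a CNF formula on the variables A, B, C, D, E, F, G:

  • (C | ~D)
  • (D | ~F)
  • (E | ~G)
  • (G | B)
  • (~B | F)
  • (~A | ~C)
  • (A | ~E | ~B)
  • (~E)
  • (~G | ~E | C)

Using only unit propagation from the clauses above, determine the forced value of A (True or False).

Unit clause (~E) sets E = False.
(E | ~G) with E = False leaves only ~G, so G = False.
In (G | B), G is now false; B must hold, so B = True.
In (F | ~B), ~B is now false; F must hold, so F = True.
From (D | ~F) and F = True: D = True.
(C | ~D): since D = True, the clause reduces to (C). C = True.
In (~C | ~A), ~C is now false; ~A must hold, so A = False.

False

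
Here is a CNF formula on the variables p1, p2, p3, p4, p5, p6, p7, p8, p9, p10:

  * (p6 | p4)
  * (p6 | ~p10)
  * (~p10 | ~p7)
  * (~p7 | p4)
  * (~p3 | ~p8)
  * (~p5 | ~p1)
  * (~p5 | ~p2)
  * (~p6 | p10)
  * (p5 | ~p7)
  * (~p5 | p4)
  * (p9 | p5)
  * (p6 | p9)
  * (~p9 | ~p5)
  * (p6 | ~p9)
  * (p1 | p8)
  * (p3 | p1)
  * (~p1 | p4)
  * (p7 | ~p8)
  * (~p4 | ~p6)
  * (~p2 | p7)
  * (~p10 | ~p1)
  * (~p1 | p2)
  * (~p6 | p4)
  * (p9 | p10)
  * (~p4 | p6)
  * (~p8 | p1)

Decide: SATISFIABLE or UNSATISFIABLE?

UNSATISFIABLE

p6 = True:
  propagation gives p10=True, p7=False, p8=False, p1=True; an empty clause results — contradiction.
p6 = False:
  propagation gives p4=True; an empty clause results — contradiction.
Every branch closes, so no satisfying assignment exists.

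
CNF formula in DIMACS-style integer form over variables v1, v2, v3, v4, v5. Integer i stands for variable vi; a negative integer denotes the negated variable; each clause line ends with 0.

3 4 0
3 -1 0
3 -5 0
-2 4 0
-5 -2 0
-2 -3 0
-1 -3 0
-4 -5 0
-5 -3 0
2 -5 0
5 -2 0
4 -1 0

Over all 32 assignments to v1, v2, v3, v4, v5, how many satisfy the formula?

3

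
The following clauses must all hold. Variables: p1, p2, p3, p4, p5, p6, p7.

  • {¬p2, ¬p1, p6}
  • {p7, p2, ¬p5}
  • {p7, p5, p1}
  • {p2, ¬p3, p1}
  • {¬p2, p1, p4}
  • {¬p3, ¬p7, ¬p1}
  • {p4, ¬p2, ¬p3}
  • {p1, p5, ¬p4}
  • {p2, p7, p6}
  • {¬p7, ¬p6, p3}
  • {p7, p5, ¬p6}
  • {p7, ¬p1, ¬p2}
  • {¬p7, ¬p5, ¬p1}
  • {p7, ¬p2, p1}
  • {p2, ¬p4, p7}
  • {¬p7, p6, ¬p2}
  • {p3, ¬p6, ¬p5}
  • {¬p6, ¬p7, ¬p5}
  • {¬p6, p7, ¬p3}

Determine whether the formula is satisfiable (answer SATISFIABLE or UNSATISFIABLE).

SATISFIABLE

Branch on p1: take p1 = False.
Branch on p2: take p2 = False.
  then p3 is forced to False.
The remaining clauses are satisfied by p4 = False, p5 = True, p6 = False, p7 = True.
So p1 = F  p2 = F  p3 = F  p4 = F  p5 = T  p6 = F  p7 = T is a satisfying assignment.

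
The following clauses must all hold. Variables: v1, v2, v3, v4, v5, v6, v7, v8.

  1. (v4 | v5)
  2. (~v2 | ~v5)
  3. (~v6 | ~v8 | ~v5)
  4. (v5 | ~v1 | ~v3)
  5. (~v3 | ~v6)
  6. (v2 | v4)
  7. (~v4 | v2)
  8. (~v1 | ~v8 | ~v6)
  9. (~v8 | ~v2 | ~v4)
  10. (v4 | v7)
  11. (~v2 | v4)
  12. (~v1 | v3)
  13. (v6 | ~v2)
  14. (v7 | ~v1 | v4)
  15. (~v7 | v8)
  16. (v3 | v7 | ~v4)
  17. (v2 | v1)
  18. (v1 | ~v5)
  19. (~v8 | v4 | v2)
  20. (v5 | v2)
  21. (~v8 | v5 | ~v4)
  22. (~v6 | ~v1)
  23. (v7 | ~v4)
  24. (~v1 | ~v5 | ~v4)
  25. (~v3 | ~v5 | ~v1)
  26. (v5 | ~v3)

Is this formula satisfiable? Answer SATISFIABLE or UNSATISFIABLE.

v4 = True:
  propagation gives v2=True, v5=False, v8=False, v6=True; an empty clause results — contradiction.
v4 = False:
  propagation gives v5=True, v2=False; an empty clause results — contradiction.
Every branch closes, so no satisfying assignment exists.

UNSATISFIABLE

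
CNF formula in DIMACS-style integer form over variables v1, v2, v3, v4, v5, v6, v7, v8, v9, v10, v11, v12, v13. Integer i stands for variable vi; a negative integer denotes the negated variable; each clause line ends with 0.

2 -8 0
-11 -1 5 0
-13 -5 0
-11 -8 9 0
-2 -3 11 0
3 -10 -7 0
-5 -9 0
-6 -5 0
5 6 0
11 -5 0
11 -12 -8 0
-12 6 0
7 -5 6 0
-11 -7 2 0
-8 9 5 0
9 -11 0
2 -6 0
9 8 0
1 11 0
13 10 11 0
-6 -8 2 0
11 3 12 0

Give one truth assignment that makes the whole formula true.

v1 = F, v2 = T, v3 = T, v4 = F, v5 = F, v6 = T, v7 = F, v8 = F, v9 = T, v10 = F, v11 = T, v12 = T, v13 = F

Check each clause:
  1. (v2 | ~v8) — ~v8 is true.
  2. (v5 | ~v1 | ~v11) — ~v1 is true.
  3. (~v5 | ~v13) — ~v13 is true.
  4. (~v8 | v9 | ~v11) — ~v8 is true.
  5. (~v2 | ~v3 | v11) — v11 is true.
  6. (~v7 | v3 | ~v10) — ~v7 is true.
  7. (~v5 | ~v9) — ~v5 is true.
  8. (~v6 | ~v5) — ~v5 is true.
  9. (v6 | v5) — v6 is true.
  10. (~v5 | v11) — v11 is true.
  11. (~v12 | ~v8 | v11) — ~v8 is true.
  12. (v6 | ~v12) — v6 is true.
  13. (~v5 | v7 | v6) — ~v5 is true.
  14. (~v7 | ~v11 | v2) — ~v7 is true.
  15. (v5 | v9 | ~v8) — ~v8 is true.
  16. (v9 | ~v11) — v9 is true.
  17. (~v6 | v2) — v2 is true.
  18. (v8 | v9) — v9 is true.
  19. (v11 | v1) — v11 is true.
  20. (v11 | v13 | v10) — v11 is true.
  21. (~v6 | ~v8 | v2) — ~v8 is true.
  22. (v11 | v3 | v12) — v3 is true.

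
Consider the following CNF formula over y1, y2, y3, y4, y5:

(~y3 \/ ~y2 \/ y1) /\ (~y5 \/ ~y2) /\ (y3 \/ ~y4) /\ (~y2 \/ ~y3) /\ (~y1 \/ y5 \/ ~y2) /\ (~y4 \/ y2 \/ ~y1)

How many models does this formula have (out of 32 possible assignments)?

11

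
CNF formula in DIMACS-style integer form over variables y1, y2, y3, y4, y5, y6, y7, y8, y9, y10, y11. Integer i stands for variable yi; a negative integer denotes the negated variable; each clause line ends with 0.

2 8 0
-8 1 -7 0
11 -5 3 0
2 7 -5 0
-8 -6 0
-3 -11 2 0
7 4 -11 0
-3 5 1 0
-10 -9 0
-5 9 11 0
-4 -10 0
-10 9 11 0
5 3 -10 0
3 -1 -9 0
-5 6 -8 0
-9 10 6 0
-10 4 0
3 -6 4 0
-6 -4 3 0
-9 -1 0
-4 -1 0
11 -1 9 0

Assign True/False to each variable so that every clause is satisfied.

y1 = F, y2 = T, y3 = T, y4 = T, y5 = T, y6 = T, y7 = T, y8 = F, y9 = F, y10 = F, y11 = T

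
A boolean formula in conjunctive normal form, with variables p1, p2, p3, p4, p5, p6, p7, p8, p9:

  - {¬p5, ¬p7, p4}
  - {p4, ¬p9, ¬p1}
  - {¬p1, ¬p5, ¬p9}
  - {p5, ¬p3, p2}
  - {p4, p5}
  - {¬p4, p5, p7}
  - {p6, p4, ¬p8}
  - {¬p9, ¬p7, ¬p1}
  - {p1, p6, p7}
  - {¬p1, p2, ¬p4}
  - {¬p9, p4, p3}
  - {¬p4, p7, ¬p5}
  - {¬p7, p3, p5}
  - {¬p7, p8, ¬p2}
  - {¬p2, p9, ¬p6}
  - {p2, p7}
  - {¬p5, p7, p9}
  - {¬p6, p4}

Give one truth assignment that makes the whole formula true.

p1=0  p2=1  p3=1  p4=1  p5=0  p6=0  p7=1  p8=1  p9=1

Try p1 = False.
Set p2 = True and propagate.
Branch on p3: take p3 = True.
The remaining clauses are satisfied by p4 = True, p5 = False, p6 = False, p7 = True, p8 = True, p9 = True.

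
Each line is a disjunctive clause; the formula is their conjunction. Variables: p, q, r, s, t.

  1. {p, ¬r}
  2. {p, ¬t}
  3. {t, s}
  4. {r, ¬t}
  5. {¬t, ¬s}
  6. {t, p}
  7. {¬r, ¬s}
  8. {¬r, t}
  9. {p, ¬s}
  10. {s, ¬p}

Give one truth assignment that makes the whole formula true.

p=1  q=1  r=0  s=1  t=0

Set p = True and propagate.
  then s is forced to True.
  then t is forced to False.
  then r is forced to False.
q is now unconstrained; take q = True.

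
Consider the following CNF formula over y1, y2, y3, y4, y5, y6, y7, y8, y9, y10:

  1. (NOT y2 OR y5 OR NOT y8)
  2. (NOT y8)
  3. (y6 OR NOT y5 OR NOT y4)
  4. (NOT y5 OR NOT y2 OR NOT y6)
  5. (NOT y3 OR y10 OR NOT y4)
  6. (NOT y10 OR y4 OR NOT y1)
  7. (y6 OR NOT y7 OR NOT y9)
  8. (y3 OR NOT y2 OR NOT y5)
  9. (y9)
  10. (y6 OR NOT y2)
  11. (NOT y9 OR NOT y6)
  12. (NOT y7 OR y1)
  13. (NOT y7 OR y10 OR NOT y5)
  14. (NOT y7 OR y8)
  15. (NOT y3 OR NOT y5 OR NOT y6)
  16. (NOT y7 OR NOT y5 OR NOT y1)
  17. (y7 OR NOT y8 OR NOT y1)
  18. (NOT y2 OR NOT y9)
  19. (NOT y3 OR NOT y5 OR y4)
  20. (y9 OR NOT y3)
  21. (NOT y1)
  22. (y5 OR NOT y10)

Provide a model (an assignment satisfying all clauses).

y1 = False, y2 = False, y3 = True, y4 = False, y5 = False, y6 = False, y7 = False, y8 = False, y9 = True, y10 = False

The clause (NOT y8) is unit: y8 must be False.
Unit propagation: (y9) forces y9 = True.
Unit propagation: (NOT y6) forces y6 = False.
Unit propagation: (NOT y7) forces y7 = False.
The clause (NOT y2) is unit: y2 must be False.
Unit propagation: (NOT y1) forces y1 = False.
Set y3 = True and propagate.
Try y4 = False.
  then y5 is forced to False.
  then y10 is forced to False.
Check each clause:
  1. (NOT y8 OR y5 OR NOT y2) — NOT y8 is true.
  2. (NOT y8) — NOT y8 is true.
  3. (y6 OR NOT y4 OR NOT y5) — NOT y5 is true.
  4. (NOT y5 OR NOT y6 OR NOT y2) — NOT y6 is true.
  5. (NOT y4 OR y10 OR NOT y3) — NOT y4 is true.
  6. (y4 OR NOT y1 OR NOT y10) — NOT y1 is true.
  7. (NOT y7 OR y6 OR NOT y9) — NOT y7 is true.
  8. (NOT y5 OR y3 OR NOT y2) — y3 is true.
  9. (y9) — y9 is true.
  10. (y6 OR NOT y2) — NOT y2 is true.
  11. (NOT y9 OR NOT y6) — NOT y6 is true.
  12. (NOT y7 OR y1) — NOT y7 is true.
  13. (NOT y7 OR NOT y5 OR y10) — NOT y7 is true.
  14. (y8 OR NOT y7) — NOT y7 is true.
  15. (NOT y6 OR NOT y3 OR NOT y5) — NOT y6 is true.
  16. (NOT y7 OR NOT y5 OR NOT y1) — NOT y7 is true.
  17. (y7 OR NOT y8 OR NOT y1) — NOT y8 is true.
  18. (NOT y2 OR NOT y9) — NOT y2 is true.
  19. (NOT y3 OR NOT y5 OR y4) — NOT y5 is true.
  20. (y9 OR NOT y3) — y9 is true.
  21. (NOT y1) — NOT y1 is true.
  22. (NOT y10 OR y5) — NOT y10 is true.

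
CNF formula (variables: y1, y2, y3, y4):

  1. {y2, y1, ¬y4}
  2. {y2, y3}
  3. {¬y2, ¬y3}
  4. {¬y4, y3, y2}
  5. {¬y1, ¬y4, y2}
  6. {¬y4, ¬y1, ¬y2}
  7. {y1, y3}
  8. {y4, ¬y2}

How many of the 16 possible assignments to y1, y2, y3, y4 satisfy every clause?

2

Satisfying assignments:
  y1=F y2=F y3=T y4=F
  y1=T y2=F y3=T y4=F
Count: 2.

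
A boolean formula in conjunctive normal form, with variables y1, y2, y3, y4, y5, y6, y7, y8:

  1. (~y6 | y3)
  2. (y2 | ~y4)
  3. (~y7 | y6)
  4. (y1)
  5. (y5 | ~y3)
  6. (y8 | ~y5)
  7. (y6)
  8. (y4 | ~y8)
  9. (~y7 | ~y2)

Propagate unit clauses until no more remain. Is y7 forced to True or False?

False

(y1) is a unit clause: y1 = True.
Unit clause (y6) sets y6 = True.
(y3 | ~y6): since y6 = True, the clause reduces to (y3). y3 = True.
(y5 | ~y3): since y3 = True, the clause reduces to (y5). y5 = True.
(~y5 | y8) with y5 = True leaves only y8, so y8 = True.
(y4 | ~y8) with y8 = True leaves only y4, so y4 = True.
(y2 | ~y4) with y4 = True leaves only y2, so y2 = True.
(~y7 | ~y2) with y2 = True leaves only ~y7, so y7 = False.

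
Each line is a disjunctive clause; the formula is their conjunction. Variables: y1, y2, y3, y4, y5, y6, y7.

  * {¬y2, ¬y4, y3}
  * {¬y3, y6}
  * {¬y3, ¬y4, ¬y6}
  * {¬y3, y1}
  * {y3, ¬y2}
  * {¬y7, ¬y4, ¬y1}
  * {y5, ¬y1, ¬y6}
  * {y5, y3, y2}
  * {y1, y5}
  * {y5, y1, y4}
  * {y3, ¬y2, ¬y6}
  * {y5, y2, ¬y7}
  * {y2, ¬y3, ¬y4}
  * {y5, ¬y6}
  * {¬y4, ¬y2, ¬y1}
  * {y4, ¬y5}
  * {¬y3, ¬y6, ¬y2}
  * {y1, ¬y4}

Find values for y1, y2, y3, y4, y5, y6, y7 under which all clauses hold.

y1=True  y2=False  y3=False  y4=True  y5=True  y6=False  y7=False

Pure literal: y7 appears only negated; assign y7 = False.
Set y1 = True and propagate.
Branch on y2: take y2 = False.
For the remaining variables, y3 = False, y4 = True, y5 = True, y6 = False works.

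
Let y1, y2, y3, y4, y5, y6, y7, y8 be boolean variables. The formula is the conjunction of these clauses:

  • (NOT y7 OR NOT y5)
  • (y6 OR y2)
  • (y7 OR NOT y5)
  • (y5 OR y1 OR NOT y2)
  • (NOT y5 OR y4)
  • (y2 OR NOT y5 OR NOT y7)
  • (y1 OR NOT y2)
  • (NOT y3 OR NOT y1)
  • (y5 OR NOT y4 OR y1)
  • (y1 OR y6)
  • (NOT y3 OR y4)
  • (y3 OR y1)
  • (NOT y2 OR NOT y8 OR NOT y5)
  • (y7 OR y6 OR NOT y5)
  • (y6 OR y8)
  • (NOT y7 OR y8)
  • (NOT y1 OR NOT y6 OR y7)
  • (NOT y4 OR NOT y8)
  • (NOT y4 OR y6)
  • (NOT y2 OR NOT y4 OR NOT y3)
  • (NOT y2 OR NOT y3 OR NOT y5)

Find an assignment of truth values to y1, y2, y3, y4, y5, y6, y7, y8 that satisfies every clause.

y1=True, y2=False, y3=False, y4=False, y5=False, y6=True, y7=True, y8=True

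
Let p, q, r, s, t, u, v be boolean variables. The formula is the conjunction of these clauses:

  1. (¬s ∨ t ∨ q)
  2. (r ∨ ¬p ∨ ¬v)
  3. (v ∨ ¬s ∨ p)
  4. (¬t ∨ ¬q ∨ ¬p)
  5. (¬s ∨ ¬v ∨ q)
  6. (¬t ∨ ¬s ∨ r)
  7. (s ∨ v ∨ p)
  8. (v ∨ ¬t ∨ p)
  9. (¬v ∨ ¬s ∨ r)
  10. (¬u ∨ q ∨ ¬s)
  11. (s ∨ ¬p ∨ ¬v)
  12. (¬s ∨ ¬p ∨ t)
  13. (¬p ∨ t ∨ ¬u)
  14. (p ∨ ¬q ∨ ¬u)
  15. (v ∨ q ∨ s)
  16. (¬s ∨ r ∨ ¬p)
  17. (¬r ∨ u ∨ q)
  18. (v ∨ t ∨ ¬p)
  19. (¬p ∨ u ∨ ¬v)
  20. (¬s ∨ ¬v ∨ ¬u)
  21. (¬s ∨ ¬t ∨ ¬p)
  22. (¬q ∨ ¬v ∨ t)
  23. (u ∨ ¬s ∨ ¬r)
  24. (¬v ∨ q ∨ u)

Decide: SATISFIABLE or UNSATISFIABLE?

SATISFIABLE

Set p = False and propagate.
Branch on q: take q = False.
Set r = True and propagate.
  then u is forced to True.
  then s is forced to False.
  then v is forced to True.
t is now unconstrained; take t = True.
So p=F, q=F, r=T, s=F, t=T, u=T, v=T is a satisfying assignment.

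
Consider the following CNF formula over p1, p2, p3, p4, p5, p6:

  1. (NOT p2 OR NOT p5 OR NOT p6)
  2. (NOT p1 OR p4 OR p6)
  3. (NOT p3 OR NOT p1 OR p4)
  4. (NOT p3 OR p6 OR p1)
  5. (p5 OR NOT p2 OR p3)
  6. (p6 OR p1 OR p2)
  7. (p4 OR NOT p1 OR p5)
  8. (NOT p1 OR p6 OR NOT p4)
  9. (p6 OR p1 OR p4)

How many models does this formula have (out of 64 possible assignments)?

17

Case analysis on p1 and p6:
  p1=T, p6=T: 6 of the 16 assignments to (p2,p3,p4,p5) work.
  p1=T, p6=F: a clause becomes empty — 0.
  p1=F, p6=T: p4 free; 5 ways for (p2,p3,p5) × 2^1 = 10.
  p1=F, p6=F: remaining (p2,p3,p4,p5) ∈ {(T,F,T,T)} — 1.
Total: 6 + 0 + 10 + 1 = 17.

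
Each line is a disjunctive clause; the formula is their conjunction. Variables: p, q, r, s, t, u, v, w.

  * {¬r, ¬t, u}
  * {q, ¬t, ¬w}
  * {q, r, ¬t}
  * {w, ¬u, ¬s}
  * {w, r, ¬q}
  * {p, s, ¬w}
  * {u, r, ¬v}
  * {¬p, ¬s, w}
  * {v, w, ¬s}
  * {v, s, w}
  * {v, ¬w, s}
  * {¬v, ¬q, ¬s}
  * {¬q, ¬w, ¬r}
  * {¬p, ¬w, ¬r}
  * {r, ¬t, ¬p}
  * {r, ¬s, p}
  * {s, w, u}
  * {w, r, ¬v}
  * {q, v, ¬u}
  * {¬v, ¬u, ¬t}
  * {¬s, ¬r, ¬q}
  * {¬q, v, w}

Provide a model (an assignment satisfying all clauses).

p = T, q = F, r = F, s = T, t = F, u = F, v = F, w = T

Pure literal: t appears only negated; assign t = False.
Branch on p: take p = True.
Branch on q: take q = False.
Set r = False and propagate.
The remaining clauses are satisfied by s = True, u = False, v = False, w = True.
Every clause has at least one true literal under this assignment.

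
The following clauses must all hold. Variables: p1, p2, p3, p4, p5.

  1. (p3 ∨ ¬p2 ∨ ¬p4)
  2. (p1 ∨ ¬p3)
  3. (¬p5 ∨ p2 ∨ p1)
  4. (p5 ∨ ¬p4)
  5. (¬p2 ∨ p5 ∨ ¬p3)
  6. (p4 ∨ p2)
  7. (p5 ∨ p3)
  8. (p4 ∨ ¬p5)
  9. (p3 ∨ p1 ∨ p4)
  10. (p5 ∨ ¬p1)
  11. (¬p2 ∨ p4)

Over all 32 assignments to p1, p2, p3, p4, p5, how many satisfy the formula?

3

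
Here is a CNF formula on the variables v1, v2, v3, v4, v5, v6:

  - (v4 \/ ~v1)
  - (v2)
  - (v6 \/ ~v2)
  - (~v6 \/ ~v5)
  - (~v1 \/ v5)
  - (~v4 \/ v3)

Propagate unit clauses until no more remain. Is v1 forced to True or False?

False

(v2) is a unit clause: v2 = True.
(~v2 \/ v6) with v2 = True leaves only v6, so v6 = True.
From (~v6 \/ ~v5) and v6 = True: v5 = False.
(~v1 \/ v5) with v5 = False leaves only ~v1, so v1 = False.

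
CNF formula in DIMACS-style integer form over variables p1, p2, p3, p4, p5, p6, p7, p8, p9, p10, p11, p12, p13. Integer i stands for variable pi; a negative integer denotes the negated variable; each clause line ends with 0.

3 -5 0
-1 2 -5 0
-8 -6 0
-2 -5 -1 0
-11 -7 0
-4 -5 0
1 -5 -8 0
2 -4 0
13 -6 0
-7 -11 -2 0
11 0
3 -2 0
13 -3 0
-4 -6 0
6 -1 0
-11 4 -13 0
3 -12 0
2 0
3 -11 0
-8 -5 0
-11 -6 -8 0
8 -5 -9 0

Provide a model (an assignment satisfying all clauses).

p1=F, p2=T, p3=T, p4=T, p5=F, p6=F, p7=F, p8=T, p9=F, p10=F, p11=T, p12=T, p13=T

(p11) is a unit clause, so p11 = True.
Unit propagation: (¬p7) forces p7 = False.
(p2) is a unit clause, so p2 = True.
The clause (p3) is unit: p3 must be True.
Unit propagation: (p13) forces p13 = True.
The clause (p4) is unit: p4 must be True.
(¬p5) is a unit clause, so p5 = False.
Unit propagation: (¬p6) forces p6 = False.
The clause (¬p1) is unit: p1 must be False.
p8, p9, p10, p12 are now unconstrained; take p8 = True, p9 = False, p10 = False, p12 = True.
Every clause has at least one true literal under this assignment.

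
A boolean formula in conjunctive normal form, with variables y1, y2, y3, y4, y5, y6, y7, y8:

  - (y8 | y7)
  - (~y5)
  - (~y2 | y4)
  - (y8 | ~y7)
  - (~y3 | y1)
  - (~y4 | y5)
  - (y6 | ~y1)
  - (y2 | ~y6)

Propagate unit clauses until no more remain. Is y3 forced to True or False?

False

(~y5) is a unit clause: y5 = False.
In (y5 | ~y4), y5 is now false; ~y4 must hold, so y4 = False.
From (y4 | ~y2) and y4 = False: y2 = False.
From (y2 | ~y6) and y2 = False: y6 = False.
(y6 | ~y1) with y6 = False leaves only ~y1, so y1 = False.
In (y1 | ~y3), y1 is now false; ~y3 must hold, so y3 = False.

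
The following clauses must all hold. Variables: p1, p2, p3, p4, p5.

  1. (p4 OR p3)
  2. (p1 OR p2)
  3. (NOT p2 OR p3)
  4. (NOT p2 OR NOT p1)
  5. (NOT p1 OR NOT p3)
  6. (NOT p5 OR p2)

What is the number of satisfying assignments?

5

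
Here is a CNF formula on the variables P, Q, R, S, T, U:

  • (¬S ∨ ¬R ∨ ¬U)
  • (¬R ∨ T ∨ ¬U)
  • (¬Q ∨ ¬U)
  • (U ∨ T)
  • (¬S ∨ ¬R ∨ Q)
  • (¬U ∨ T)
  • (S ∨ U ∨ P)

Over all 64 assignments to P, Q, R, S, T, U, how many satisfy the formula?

16

Case analysis on U and R:
  U=T, R=T: remaining (P,Q,S,T) ∈ {(F,F,F,T); (T,F,F,T)} — 2.
  U=T, R=F: remaining (P,Q,S,T) ∈ {(F,F,F,T); (F,F,T,T); (T,F,F,T); (T,F,T,T)} — 4.
  U=F, R=T: remaining (P,Q,S,T) ∈ {(F,T,T,T); (T,F,F,T); (T,T,F,T); (T,T,T,T)} — 4.
  U=F, R=F: Q free; 3 ways for (P,S,T) × 2^1 = 6.
Total: 2 + 4 + 4 + 6 = 16.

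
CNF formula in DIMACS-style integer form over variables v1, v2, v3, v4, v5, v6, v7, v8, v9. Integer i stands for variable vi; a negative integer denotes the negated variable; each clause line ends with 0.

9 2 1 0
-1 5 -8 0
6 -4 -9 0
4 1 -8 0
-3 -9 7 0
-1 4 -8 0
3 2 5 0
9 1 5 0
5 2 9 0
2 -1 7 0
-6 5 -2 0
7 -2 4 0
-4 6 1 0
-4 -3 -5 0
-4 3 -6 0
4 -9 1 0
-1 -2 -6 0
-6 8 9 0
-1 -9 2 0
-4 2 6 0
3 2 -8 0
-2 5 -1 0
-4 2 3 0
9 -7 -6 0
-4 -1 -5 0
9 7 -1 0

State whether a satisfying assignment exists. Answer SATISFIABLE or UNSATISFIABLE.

SATISFIABLE

Try v1 = False.
Try v2 = True.
For the remaining variables, v3 = True, v4 = False, v5 = True, v6 = False, v7 = True, v8 = False, v9 = False works.
So v1=F, v2=T, v3=T, v4=F, v5=T, v6=F, v7=T, v8=F, v9=F is a satisfying assignment.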